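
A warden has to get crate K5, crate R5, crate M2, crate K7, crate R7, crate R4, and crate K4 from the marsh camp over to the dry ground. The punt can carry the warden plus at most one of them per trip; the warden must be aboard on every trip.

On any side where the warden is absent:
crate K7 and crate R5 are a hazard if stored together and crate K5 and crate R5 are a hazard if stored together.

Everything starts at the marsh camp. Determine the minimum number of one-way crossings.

Counting alone: the warden can take at most 1 across per trip to the dry ground, so moving all 7 needs at least 7 loaded trips out, with a return between consecutive ones — at least 13 crossings.
The safety rule pushes this higher. Following every safe sequence of crossings, the most of the 7 that can be at the dry ground as the punt arrives there on crossing 13 is 6 — never all 7.
So no plan with fewer than 15 crossings exists, and this one achieves 15:
1. Warden goes to the dry ground with crate R5.  [the marsh camp: crate K4, crate K5, crate K7, crate M2, crate R4, crate R7 | the dry ground: crate R5]
2. Warden goes back to the marsh camp alone.  [the marsh camp: crate K4, crate K5, crate K7, crate M2, crate R4, crate R7 | the dry ground: crate R5]
3. Warden goes to the dry ground with crate K5.  [the marsh camp: crate K4, crate K7, crate M2, crate R4, crate R7 | the dry ground: crate K5, crate R5]
4. Warden goes back to the marsh camp with crate R5.  [the marsh camp: crate K4, crate K7, crate M2, crate R4, crate R5, crate R7 | the dry ground: crate K5]
5. Warden goes to the dry ground with crate K7.  [the marsh camp: crate K4, crate M2, crate R4, crate R5, crate R7 | the dry ground: crate K5, crate K7]
6. Warden goes back to the marsh camp alone.  [the marsh camp: crate K4, crate M2, crate R4, crate R5, crate R7 | the dry ground: crate K5, crate K7]
7. Warden goes to the dry ground with crate M2.  [the marsh camp: crate K4, crate R4, crate R5, crate R7 | the dry ground: crate K5, crate K7, crate M2]
8. Warden goes back to the marsh camp alone.  [the marsh camp: crate K4, crate R4, crate R5, crate R7 | the dry ground: crate K5, crate K7, crate M2]
9. Warden goes to the dry ground with crate R7.  [the marsh camp: crate K4, crate R4, crate R5 | the dry ground: crate K5, crate K7, crate M2, crate R7]
10. Warden goes back to the marsh camp alone.  [the marsh camp: crate K4, crate R4, crate R5 | the dry ground: crate K5, crate K7, crate M2, crate R7]
11. Warden goes to the dry ground with crate R4.  [the marsh camp: crate K4, crate R5 | the dry ground: crate K5, crate K7, crate M2, crate R4, crate R7]
12. Warden goes back to the marsh camp alone.  [the marsh camp: crate K4, crate R5 | the dry ground: crate K5, crate K7, crate M2, crate R4, crate R7]
13. Warden goes to the dry ground with crate K4.  [the marsh camp: crate R5 | the dry ground: crate K4, crate K5, crate K7, crate M2, crate R4, crate R7]
14. Warden goes back to the marsh camp alone.  [the marsh camp: crate R5 | the dry ground: crate K4, crate K5, crate K7, crate M2, crate R4, crate R7]
15. Warden goes to the dry ground with crate R5.  [the marsh camp: — | the dry ground: crate K4, crate K5, crate K7, crate M2, crate R4, crate R5, crate R7]

15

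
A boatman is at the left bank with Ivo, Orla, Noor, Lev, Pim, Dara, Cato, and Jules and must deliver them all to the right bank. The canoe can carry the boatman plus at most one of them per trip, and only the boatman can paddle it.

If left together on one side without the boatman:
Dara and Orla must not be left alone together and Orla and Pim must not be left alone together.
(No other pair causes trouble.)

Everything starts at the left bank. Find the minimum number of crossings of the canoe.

17

Counting alone: the boatman can take at most 1 across per trip to the right bank, so moving all 8 needs at least 8 loaded trips out, with a return between consecutive ones — at least 15 crossings.
The safety rule pushes this higher. Following every safe sequence of crossings, the most of the 8 that can be at the right bank as the canoe arrives there on crossing 15 is 7 — never all 8.
So no plan with fewer than 17 crossings exists, and this one achieves 17:
1. Boatman goes to the right bank with Orla.  [the left bank: Cato, Dara, Ivo, Jules, Lev, Noor, Pim | the right bank: Orla]
2. Boatman goes back to the left bank alone.  [the left bank: Cato, Dara, Ivo, Jules, Lev, Noor, Pim | the right bank: Orla]
3. Boatman goes to the right bank with Ivo.  [the left bank: Cato, Dara, Jules, Lev, Noor, Pim | the right bank: Ivo, Orla]
4. Boatman goes back to the left bank alone.  [the left bank: Cato, Dara, Jules, Lev, Noor, Pim | the right bank: Ivo, Orla]
5. Boatman goes to the right bank with Noor.  [the left bank: Cato, Dara, Jules, Lev, Pim | the right bank: Ivo, Noor, Orla]
6. Boatman goes back to the left bank alone.  [the left bank: Cato, Dara, Jules, Lev, Pim | the right bank: Ivo, Noor, Orla]
7. Boatman goes to the right bank with Lev.  [the left bank: Cato, Dara, Jules, Pim | the right bank: Ivo, Lev, Noor, Orla]
8. Boatman goes back to the left bank alone.  [the left bank: Cato, Dara, Jules, Pim | the right bank: Ivo, Lev, Noor, Orla]
9. Boatman goes to the right bank with Pim.  [the left bank: Cato, Dara, Jules | the right bank: Ivo, Lev, Noor, Orla, Pim]
10. Boatman goes back to the left bank with Orla.  [the left bank: Cato, Dara, Jules, Orla | the right bank: Ivo, Lev, Noor, Pim]
11. Boatman goes to the right bank with Dara.  [the left bank: Cato, Jules, Orla | the right bank: Dara, Ivo, Lev, Noor, Pim]
12. Boatman goes back to the left bank alone.  [the left bank: Cato, Jules, Orla | the right bank: Dara, Ivo, Lev, Noor, Pim]
13. Boatman goes to the right bank with Cato.  [the left bank: Jules, Orla | the right bank: Cato, Dara, Ivo, Lev, Noor, Pim]
14. Boatman goes back to the left bank alone.  [the left bank: Jules, Orla | the right bank: Cato, Dara, Ivo, Lev, Noor, Pim]
15. Boatman goes to the right bank with Jules.  [the left bank: Orla | the right bank: Cato, Dara, Ivo, Jules, Lev, Noor, Pim]
16. Boatman goes back to the left bank alone.  [the left bank: Orla | the right bank: Cato, Dara, Ivo, Jules, Lev, Noor, Pim]
17. Boatman goes to the right bank with Orla.  [the left bank: — | the right bank: Cato, Dara, Ivo, Jules, Lev, Noor, Orla, Pim]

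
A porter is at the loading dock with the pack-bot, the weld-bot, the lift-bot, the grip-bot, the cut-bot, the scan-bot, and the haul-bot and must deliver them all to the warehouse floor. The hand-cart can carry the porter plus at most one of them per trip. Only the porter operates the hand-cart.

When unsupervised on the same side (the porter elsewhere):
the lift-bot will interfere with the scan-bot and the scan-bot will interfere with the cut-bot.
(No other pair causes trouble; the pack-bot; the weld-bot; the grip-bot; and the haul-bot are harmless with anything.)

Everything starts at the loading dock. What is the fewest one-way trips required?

15

Counting alone: the porter can take at most 1 across per trip to the warehouse floor, so moving all 7 needs at least 7 loaded trips out, with a return between consecutive ones — at least 13 crossings.
The safety rule pushes this higher. Following every safe sequence of crossings, the most of the 7 that can be at the warehouse floor as the hand-cart arrives there on crossing 13 is 6 — never all 7.
So no plan with fewer than 15 crossings exists, and this one achieves 15:
1. Porter goes to the warehouse floor with the scan-bot.
2. Porter goes back to the loading dock alone.
3. Porter goes to the warehouse floor with the pack-bot.
4. Porter goes back to the loading dock alone.
5. Porter goes to the warehouse floor with the weld-bot.
6. Porter goes back to the loading dock alone.
7. Porter goes to the warehouse floor with the lift-bot.
8. Porter goes back to the loading dock with the scan-bot.
9. Porter goes to the warehouse floor with the cut-bot.
10. Porter goes back to the loading dock alone.
11. Porter goes to the warehouse floor with the grip-bot.
12. Porter goes back to the loading dock alone.
13. Porter goes to the warehouse floor with the haul-bot.
14. Porter goes back to the loading dock alone.
15. Porter goes to the warehouse floor with the scan-bot.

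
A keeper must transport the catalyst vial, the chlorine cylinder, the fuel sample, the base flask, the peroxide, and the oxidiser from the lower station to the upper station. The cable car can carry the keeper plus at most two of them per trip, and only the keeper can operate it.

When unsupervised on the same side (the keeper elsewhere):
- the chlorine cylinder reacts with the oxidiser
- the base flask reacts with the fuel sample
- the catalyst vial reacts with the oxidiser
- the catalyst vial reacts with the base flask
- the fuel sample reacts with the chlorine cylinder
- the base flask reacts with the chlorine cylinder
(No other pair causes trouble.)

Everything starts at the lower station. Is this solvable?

Whatever the first load, the items left behind include a forbidden pair without the keeper. No opening move is safe, so no plan exists.

No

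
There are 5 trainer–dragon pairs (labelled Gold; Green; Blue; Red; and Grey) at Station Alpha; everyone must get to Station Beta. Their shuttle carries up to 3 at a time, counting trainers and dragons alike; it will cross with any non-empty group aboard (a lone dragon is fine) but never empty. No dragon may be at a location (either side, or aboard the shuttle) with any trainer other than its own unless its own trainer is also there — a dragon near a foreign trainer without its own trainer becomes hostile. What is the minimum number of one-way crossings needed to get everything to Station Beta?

Counting alone: each trip to Station Beta takes at most 3 across and each return brings at least 1 back, so after t trips out (and t−1 returns) at most 3t − (t−1) of the 10 are across; that first reaches 10 at t = 5, so at least 9 crossings are needed.
The safety rule pushes this higher. Following every safe sequence of crossings, the most of the 10 that can be at Station Beta as the shuttle arrives there on crossing 9 is 9 — never all 10.
So no plan with fewer than 11 crossings exists, and this one achieves 11:
1. dragon Gold and trainer Gold cross → Station Beta.
2. trainer Gold crosses ← Station Alpha.
3. dragon Blue, dragon Green, and dragon Red cross → Station Beta.
4. dragon Gold crosses ← Station Alpha.
5. trainer Blue, trainer Green, and trainer Red cross → Station Beta.
6. dragon Green and trainer Green cross ← Station Alpha.
7. trainer Gold, trainer Green, and trainer Grey cross → Station Beta.
8. dragon Blue crosses ← Station Alpha.
9. dragon Gold and dragon Green cross → Station Beta.
10. dragon Gold crosses ← Station Alpha.
11. dragon Blue, dragon Gold, and dragon Grey cross → Station Beta.

11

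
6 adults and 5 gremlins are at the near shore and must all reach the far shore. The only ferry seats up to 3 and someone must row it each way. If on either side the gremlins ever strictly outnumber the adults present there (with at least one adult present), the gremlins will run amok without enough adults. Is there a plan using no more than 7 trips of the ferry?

No

Counting alone: each trip to the far shore takes at most 3 across and each return brings at least 1 back, so after t trips out (and t−1 returns) at most 3t − (t−1) of the 11 are across; that first reaches 11 at t = 5, so at least 9 crossings are needed.
Since 7 < 9, 7 crossings cannot be enough. (The shortest complete plan in fact takes 9:)
1. 3 gremlins → the far shore.  (the near shore: 6A 2G; the far shore: 0A 3G)
2. 1 gremlin ← the near shore.  (the near shore: 6A 3G; the far shore: 0A 2G)
3. 3 adults → the far shore.  (the near shore: 3A 3G; the far shore: 3A 2G)
4. 1 adult ← the near shore.  (the near shore: 4A 3G; the far shore: 2A 2G)
5. 2 adults and 1 gremlin → the far shore.  (the near shore: 2A 2G; the far shore: 4A 3G)
6. 1 adult ← the near shore.  (the near shore: 3A 2G; the far shore: 3A 3G)
7. 2 adults and 1 gremlin → the far shore.  (the near shore: 1A 1G; the far shore: 5A 4G)
8. 1 adult ← the near shore.  (the near shore: 2A 1G; the far shore: 4A 4G)
9. 2 adults and 1 gremlin → the far shore.  (the near shore: 0A 0G; the far shore: 6A 5G)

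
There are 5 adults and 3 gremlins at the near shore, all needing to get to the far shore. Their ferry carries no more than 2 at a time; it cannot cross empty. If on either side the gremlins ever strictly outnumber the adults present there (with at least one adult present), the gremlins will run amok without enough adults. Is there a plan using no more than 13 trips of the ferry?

Yes

Yes — this plan uses 13 crossings (≤ 13):
1. 2 gremlins → the far shore.  (the near shore: 5A 1G; the far shore: 0A 2G)
2. 1 gremlin ← the near shore.  (the near shore: 5A 2G; the far shore: 0A 1G)
3. 2 gremlins → the far shore.  (the near shore: 5A 0G; the far shore: 0A 3G)
4. 1 gremlin ← the near shore.  (the near shore: 5A 1G; the far shore: 0A 2G)
5. 2 adults → the far shore.  (the near shore: 3A 1G; the far shore: 2A 2G)
6. 1 gremlin ← the near shore.  (the near shore: 3A 2G; the far shore: 2A 1G)
7. 1 adult and 1 gremlin → the far shore.  (the near shore: 2A 1G; the far shore: 3A 2G)
8. 1 gremlin ← the near shore.  (the near shore: 2A 2G; the far shore: 3A 1G)
9. 2 gremlins → the far shore.  (the near shore: 2A 0G; the far shore: 3A 3G)
10. 1 gremlin ← the near shore.  (the near shore: 2A 1G; the far shore: 3A 2G)
11. 1 adult and 1 gremlin → the far shore.  (the near shore: 1A 0G; the far shore: 4A 3G)
12. 1 gremlin ← the near shore.  (the near shore: 1A 1G; the far shore: 4A 2G)
13. 1 adult and 1 gremlin → the far shore.  (the near shore: 0A 0G; the far shore: 5A 3G)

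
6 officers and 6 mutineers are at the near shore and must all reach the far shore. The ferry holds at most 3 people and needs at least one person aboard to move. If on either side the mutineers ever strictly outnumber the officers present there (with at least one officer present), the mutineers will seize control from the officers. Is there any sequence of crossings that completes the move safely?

No

Following every safe sequence of crossings from the start, the most of the 12 that can be at the far shore as the ferry arrives there on crossings 1, 3, 5 is 3, 5, 6 respectively; the best ever achieved is 6 of 12.
From crossing 7 on, no configuration arises that was not already reachable earlier: only 17 distinct safe configurations (who is on which side, and where the ferry is) can ever be reached, none of them has everyone across, and every continuation just revisits them. They are: 0 officers + 0 mutineers across (ferry back at the start); 0 officers + 1 mutineer across (ferry there); 0 officers + 1 mutineer across (ferry back at the start); 0 officers + 2 mutineers across (ferry there); 0 officers + 2 mutineers across (ferry back at the start); 0 officers + 3 mutineers across (ferry there); 0 officers + 3 mutineers across (ferry back at the start); 0 officers + 4 mutineers across (ferry there); 0 officers + 4 mutineers across (ferry back at the start); 0 officers + 5 mutineers across (ferry there); 0 officers + 5 mutineers across (ferry back at the start); 0 officers + 6 mutineers across (ferry there); 1 officer + 1 mutineer across (ferry there); 1 officer + 1 mutineer across (ferry back at the start); 2 officers + 2 mutineers across (ferry there); 2 officers + 2 mutineers across (ferry back at the start); 3 officers + 3 mutineers across (ferry there). So no valid plan exists.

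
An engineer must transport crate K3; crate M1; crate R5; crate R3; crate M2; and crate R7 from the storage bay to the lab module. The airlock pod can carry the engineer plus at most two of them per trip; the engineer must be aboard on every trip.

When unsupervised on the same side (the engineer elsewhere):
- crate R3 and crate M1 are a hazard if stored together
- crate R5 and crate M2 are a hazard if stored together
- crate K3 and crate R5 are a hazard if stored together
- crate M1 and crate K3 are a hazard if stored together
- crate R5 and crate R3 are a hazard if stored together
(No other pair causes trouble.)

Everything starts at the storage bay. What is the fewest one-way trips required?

7

Counting alone: the engineer can take at most 2 across per trip to the lab module, so moving all 6 needs at least 3 loaded trips out, with a return between consecutive ones — at least 5 crossings.
The safety rule pushes this higher. Following every safe sequence of crossings, the most of the 6 that can be at the lab module as the airlock pod arrives there on crossing 5 is 5 — never all 6.
So no plan with fewer than 7 crossings exists, and this one achieves 7:
1. Engineer goes to the lab module with crate M1 and crate R5.  [the storage bay: crate K3, crate M2, crate R3, crate R7 | the lab module: crate M1, crate R5]
2. Engineer goes back to the storage bay alone.  [the storage bay: crate K3, crate M2, crate R3, crate R7 | the lab module: crate M1, crate R5]
3. Engineer goes to the lab module with crate K3 and crate R3.  [the storage bay: crate M2, crate R7 | the lab module: crate K3, crate M1, crate R3, crate R5]
4. Engineer goes back to the storage bay with crate M1 and crate R5.  [the storage bay: crate M1, crate M2, crate R5, crate R7 | the lab module: crate K3, crate R3]
5. Engineer goes to the lab module with crate M2 and crate R7.  [the storage bay: crate M1, crate R5 | the lab module: crate K3, crate M2, crate R3, crate R7]
6. Engineer goes back to the storage bay alone.  [the storage bay: crate M1, crate R5 | the lab module: crate K3, crate M2, crate R3, crate R7]
7. Engineer goes to the lab module with crate M1 and crate R5.  [the storage bay: — | the lab module: crate K3, crate M1, crate M2, crate R3, crate R5, crate R7]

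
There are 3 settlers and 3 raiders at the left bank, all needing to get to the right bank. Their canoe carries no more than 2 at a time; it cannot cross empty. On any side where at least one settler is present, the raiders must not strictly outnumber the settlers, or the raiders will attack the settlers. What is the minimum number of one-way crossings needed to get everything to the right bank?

11

Counting alone: each trip to the right bank takes at most 2 across and each return brings at least 1 back, so after t trips out (and t−1 returns) at most 2t − (t−1) of the 6 are across; that first reaches 6 at t = 5, so at least 9 crossings are needed.
The safety rule pushes this higher. Following every safe sequence of crossings, the most of the 6 that can be at the right bank as the canoe arrives there on crossing 9 is 5 — never all 6.
So no plan with fewer than 11 crossings exists, and this one achieves 11:
1. 2 raiders → the right bank.  (the left bank: 3S 1R; the right bank: 0S 2R)
2. 1 raider ← the left bank.  (the left bank: 3S 2R; the right bank: 0S 1R)
3. 2 raiders → the right bank.  (the left bank: 3S 0R; the right bank: 0S 3R)
4. 1 raider ← the left bank.  (the left bank: 3S 1R; the right bank: 0S 2R)
5. 2 settlers → the right bank.  (the left bank: 1S 1R; the right bank: 2S 2R)
6. 1 settler and 1 raider ← the left bank.  (the left bank: 2S 2R; the right bank: 1S 1R)
7. 2 settlers → the right bank.  (the left bank: 0S 2R; the right bank: 3S 1R)
8. 1 raider ← the left bank.  (the left bank: 0S 3R; the right bank: 3S 0R)
9. 2 raiders → the right bank.  (the left bank: 0S 1R; the right bank: 3S 2R)
10. 1 raider ← the left bank.  (the left bank: 0S 2R; the right bank: 3S 1R)
11. 2 raiders → the right bank.  (the left bank: 0S 0R; the right bank: 3S 3R)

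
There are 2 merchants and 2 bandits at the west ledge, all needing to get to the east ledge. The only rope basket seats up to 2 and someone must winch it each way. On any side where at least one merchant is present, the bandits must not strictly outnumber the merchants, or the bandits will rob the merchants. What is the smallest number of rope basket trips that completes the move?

Counting alone: each trip to the east ledge takes at most 2 across and each return brings at least 1 back, so after t trips out (and t−1 returns) at most 2t − (t−1) of the 4 are across; that first reaches 4 at t = 3, so at least 5 crossings are needed.
The plan below uses exactly 5 crossings, so it is optimal:
1. 2 bandits → the east ledge.  (the west ledge: 2M 0B; the east ledge: 0M 2B)
2. 1 bandit ← the west ledge.  (the west ledge: 2M 1B; the east ledge: 0M 1B)
3. 2 merchants → the east ledge.  (the west ledge: 0M 1B; the east ledge: 2M 1B)
4. 1 bandit ← the west ledge.  (the west ledge: 0M 2B; the east ledge: 2M 0B)
5. 2 bandits → the east ledge.  (the west ledge: 0M 0B; the east ledge: 2M 2B)

5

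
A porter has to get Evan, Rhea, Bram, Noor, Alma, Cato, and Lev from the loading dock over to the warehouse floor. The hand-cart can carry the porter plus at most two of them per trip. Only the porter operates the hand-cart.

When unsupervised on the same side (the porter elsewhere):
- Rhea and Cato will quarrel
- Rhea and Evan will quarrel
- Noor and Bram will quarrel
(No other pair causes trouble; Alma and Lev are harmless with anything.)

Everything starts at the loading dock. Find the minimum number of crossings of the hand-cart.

Counting alone: the porter can take at most 2 across per trip to the warehouse floor, so moving all 7 needs at least 4 loaded trips out, with a return between consecutive ones — at least 7 crossings.
The plan below uses exactly 7 crossings, so it is optimal:
1. Porter goes to the warehouse floor with Bram and Rhea.  [the loading dock: Alma, Cato, Evan, Lev, Noor | the warehouse floor: Bram, Rhea]
2. Porter goes back to the loading dock alone.  [the loading dock: Alma, Cato, Evan, Lev, Noor | the warehouse floor: Bram, Rhea]
3. Porter goes to the warehouse floor with Alma and Evan.  [the loading dock: Cato, Lev, Noor | the warehouse floor: Alma, Bram, Evan, Rhea]
4. Porter goes back to the loading dock with Rhea.  [the loading dock: Cato, Lev, Noor, Rhea | the warehouse floor: Alma, Bram, Evan]
5. Porter goes to the warehouse floor with Cato and Lev.  [the loading dock: Noor, Rhea | the warehouse floor: Alma, Bram, Cato, Evan, Lev]
6. Porter goes back to the loading dock alone.  [the loading dock: Noor, Rhea | the warehouse floor: Alma, Bram, Cato, Evan, Lev]
7. Porter goes to the warehouse floor with Noor and Rhea.  [the loading dock: — | the warehouse floor: Alma, Bram, Cato, Evan, Lev, Noor, Rhea]

7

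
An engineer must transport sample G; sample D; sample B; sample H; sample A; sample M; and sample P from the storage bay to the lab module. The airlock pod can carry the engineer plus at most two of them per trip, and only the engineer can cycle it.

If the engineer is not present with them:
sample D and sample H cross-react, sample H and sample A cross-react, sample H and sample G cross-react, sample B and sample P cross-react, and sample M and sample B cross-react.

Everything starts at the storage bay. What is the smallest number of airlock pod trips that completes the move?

9

Counting alone: the engineer can take at most 2 across per trip to the lab module, so moving all 7 needs at least 4 loaded trips out, with a return between consecutive ones — at least 7 crossings.
The safety rule pushes this higher. Following every safe sequence of crossings, the most of the 7 that can be at the lab module as the airlock pod arrives there on crossing 7 is 6 — never all 7.
So no plan with fewer than 9 crossings exists, and this one achieves 9:
1. Engineer goes to the lab module with sample B and sample H.  [the storage bay: sample A, sample D, sample G, sample M, sample P | the lab module: sample B, sample H]
2. Engineer goes back to the storage bay alone.  [the storage bay: sample A, sample D, sample G, sample M, sample P | the lab module: sample B, sample H]
3. Engineer goes to the lab module with sample G.  [the storage bay: sample A, sample D, sample M, sample P | the lab module: sample B, sample G, sample H]
4. Engineer goes back to the storage bay with sample H.  [the storage bay: sample A, sample D, sample H, sample M, sample P | the lab module: sample B, sample G]
5. Engineer goes to the lab module with sample A and sample D.  [the storage bay: sample H, sample M, sample P | the lab module: sample A, sample B, sample D, sample G]
6. Engineer goes back to the storage bay alone.  [the storage bay: sample H, sample M, sample P | the lab module: sample A, sample B, sample D, sample G]
7. Engineer goes to the lab module with sample M and sample P.  [the storage bay: sample H | the lab module: sample A, sample B, sample D, sample G, sample M, sample P]
8. Engineer goes back to the storage bay with sample B.  [the storage bay: sample B, sample H | the lab module: sample A, sample D, sample G, sample M, sample P]
9. Engineer goes to the lab module with sample B and sample H.  [the storage bay: — | the lab module: sample A, sample B, sample D, sample G, sample H, sample M, sample P]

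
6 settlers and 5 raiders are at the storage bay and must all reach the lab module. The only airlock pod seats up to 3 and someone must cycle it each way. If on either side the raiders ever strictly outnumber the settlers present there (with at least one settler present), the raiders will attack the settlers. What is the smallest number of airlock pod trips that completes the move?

Counting alone: each trip to the lab module takes at most 3 across and each return brings at least 1 back, so after t trips out (and t−1 returns) at most 3t − (t−1) of the 11 are across; that first reaches 11 at t = 5, so at least 9 crossings are needed.
The plan below uses exactly 9 crossings, so it is optimal:
1. 3 raiders → the lab module.  (the storage bay: 6S 2R; the lab module: 0S 3R)
2. 1 raider ← the storage bay.  (the storage bay: 6S 3R; the lab module: 0S 2R)
3. 3 settlers → the lab module.  (the storage bay: 3S 3R; the lab module: 3S 2R)
4. 1 settler ← the storage bay.  (the storage bay: 4S 3R; the lab module: 2S 2R)
5. 2 settlers and 1 raider → the lab module.  (the storage bay: 2S 2R; the lab module: 4S 3R)
6. 1 settler ← the storage bay.  (the storage bay: 3S 2R; the lab module: 3S 3R)
7. 2 settlers and 1 raider → the lab module.  (the storage bay: 1S 1R; the lab module: 5S 4R)
8. 1 settler ← the storage bay.  (the storage bay: 2S 1R; the lab module: 4S 4R)
9. 2 settlers and 1 raider → the lab module.  (the storage bay: 0S 0R; the lab module: 6S 5R)

9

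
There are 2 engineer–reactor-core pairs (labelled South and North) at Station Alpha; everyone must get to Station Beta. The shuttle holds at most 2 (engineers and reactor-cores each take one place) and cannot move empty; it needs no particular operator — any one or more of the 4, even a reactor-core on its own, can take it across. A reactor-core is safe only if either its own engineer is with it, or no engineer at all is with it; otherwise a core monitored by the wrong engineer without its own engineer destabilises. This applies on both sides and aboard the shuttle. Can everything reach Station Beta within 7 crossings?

Yes

Yes — this plan uses 5 crossings (≤ 7):
1. engineer South and reactor-core South cross → Station Beta.
2. engineer South crosses ← Station Alpha.
3. engineer North and engineer South cross → Station Beta.
4. engineer North crosses ← Station Alpha.
5. engineer North and reactor-core North cross → Station Beta.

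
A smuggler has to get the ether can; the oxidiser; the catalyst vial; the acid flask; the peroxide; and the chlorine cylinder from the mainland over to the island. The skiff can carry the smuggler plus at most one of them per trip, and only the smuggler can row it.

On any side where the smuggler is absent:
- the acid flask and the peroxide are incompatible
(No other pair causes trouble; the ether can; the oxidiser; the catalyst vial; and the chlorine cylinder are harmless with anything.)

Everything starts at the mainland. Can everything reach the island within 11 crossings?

Yes

Yes — this plan uses 11 crossings (≤ 11):
1. Smuggler goes to the island with the acid flask.  [the mainland: the catalyst vial, the chlorine cylinder, the ether can, the oxidiser, the peroxide | the island: the acid flask]
2. Smuggler goes back to the mainland alone.  [the mainland: the catalyst vial, the chlorine cylinder, the ether can, the oxidiser, the peroxide | the island: the acid flask]
3. Smuggler goes to the island with the ether can.  [the mainland: the catalyst vial, the chlorine cylinder, the oxidiser, the peroxide | the island: the acid flask, the ether can]
4. Smuggler goes back to the mainland alone.  [the mainland: the catalyst vial, the chlorine cylinder, the oxidiser, the peroxide | the island: the acid flask, the ether can]
5. Smuggler goes to the island with the oxidiser.  [the mainland: the catalyst vial, the chlorine cylinder, the peroxide | the island: the acid flask, the ether can, the oxidiser]
6. Smuggler goes back to the mainland alone.  [the mainland: the catalyst vial, the chlorine cylinder, the peroxide | the island: the acid flask, the ether can, the oxidiser]
7. Smuggler goes to the island with the catalyst vial.  [the mainland: the chlorine cylinder, the peroxide | the island: the acid flask, the catalyst vial, the ether can, the oxidiser]
8. Smuggler goes back to the mainland alone.  [the mainland: the chlorine cylinder, the peroxide | the island: the acid flask, the catalyst vial, the ether can, the oxidiser]
9. Smuggler goes to the island with the chlorine cylinder.  [the mainland: the peroxide | the island: the acid flask, the catalyst vial, the chlorine cylinder, the ether can, the oxidiser]
10. Smuggler goes back to the mainland alone.  [the mainland: the peroxide | the island: the acid flask, the catalyst vial, the chlorine cylinder, the ether can, the oxidiser]
11. Smuggler goes to the island with the peroxide.  [the mainland: — | the island: the acid flask, the catalyst vial, the chlorine cylinder, the ether can, the oxidiser, the peroxide]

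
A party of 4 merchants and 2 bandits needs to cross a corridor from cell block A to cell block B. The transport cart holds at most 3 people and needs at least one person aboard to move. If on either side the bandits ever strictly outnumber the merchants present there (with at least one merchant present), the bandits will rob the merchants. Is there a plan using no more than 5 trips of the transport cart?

Yes — this plan uses 5 crossings (≤ 5):
1. 2 bandits → cell block B.  (cell block A: 4M 0B; cell block B: 0M 2B)
2. 1 bandit ← cell block A.  (cell block A: 4M 1B; cell block B: 0M 1B)
3. 2 merchants and 1 bandit → cell block B.  (cell block A: 2M 0B; cell block B: 2M 2B)
4. 1 bandit ← cell block A.  (cell block A: 2M 1B; cell block B: 2M 1B)
5. 2 merchants and 1 bandit → cell block B.  (cell block A: 0M 0B; cell block B: 4M 2B)

Yes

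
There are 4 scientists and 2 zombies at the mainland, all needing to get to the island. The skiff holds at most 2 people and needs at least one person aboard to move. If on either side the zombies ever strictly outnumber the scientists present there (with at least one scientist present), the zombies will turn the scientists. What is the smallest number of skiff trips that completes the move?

9

Counting alone: each trip to the island takes at most 2 across and each return brings at least 1 back, so after t trips out (and t−1 returns) at most 2t − (t−1) of the 6 are across; that first reaches 6 at t = 5, so at least 9 crossings are needed.
The plan below uses exactly 9 crossings, so it is optimal:
1. 2 zombies → the island.  (the mainland: 4S 0Z; the island: 0S 2Z)
2. 1 zombie ← the mainland.  (the mainland: 4S 1Z; the island: 0S 1Z)
3. 2 scientists → the island.  (the mainland: 2S 1Z; the island: 2S 1Z)
4. 1 zombie ← the mainland.  (the mainland: 2S 2Z; the island: 2S 0Z)
5. 2 zombies → the island.  (the mainland: 2S 0Z; the island: 2S 2Z)
6. 1 zombie ← the mainland.  (the mainland: 2S 1Z; the island: 2S 1Z)
7. 1 scientist and 1 zombie → the island.  (the mainland: 1S 0Z; the island: 3S 2Z)
8. 1 zombie ← the mainland.  (the mainland: 1S 1Z; the island: 3S 1Z)
9. 1 scientist and 1 zombie → the island.  (the mainland: 0S 0Z; the island: 4S 2Z)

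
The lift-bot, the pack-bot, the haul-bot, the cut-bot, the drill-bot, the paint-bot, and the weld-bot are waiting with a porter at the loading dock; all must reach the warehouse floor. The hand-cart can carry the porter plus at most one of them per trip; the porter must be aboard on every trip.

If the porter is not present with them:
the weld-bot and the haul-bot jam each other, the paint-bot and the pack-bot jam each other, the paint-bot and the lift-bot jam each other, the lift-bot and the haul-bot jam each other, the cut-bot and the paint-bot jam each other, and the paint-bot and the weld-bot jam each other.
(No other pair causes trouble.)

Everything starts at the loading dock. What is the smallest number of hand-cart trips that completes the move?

impossible

Whatever the first load, the items left behind include a forbidden pair without the porter. No opening move is safe, so no plan exists.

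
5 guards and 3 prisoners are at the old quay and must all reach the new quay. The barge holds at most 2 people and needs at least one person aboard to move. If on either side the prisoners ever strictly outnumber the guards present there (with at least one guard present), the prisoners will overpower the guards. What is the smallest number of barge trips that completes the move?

Counting alone: each trip to the new quay takes at most 2 across and each return brings at least 1 back, so after t trips out (and t−1 returns) at most 2t − (t−1) of the 8 are across; that first reaches 8 at t = 7, so at least 13 crossings are needed.
The plan below uses exactly 13 crossings, so it is optimal:
1. 2 prisoners → the new quay.  (the old quay: 5G 1P; the new quay: 0G 2P)
2. 1 prisoner ← the old quay.  (the old quay: 5G 2P; the new quay: 0G 1P)
3. 2 prisoners → the new quay.  (the old quay: 5G 0P; the new quay: 0G 3P)
4. 1 prisoner ← the old quay.  (the old quay: 5G 1P; the new quay: 0G 2P)
5. 2 guards → the new quay.  (the old quay: 3G 1P; the new quay: 2G 2P)
6. 1 prisoner ← the old quay.  (the old quay: 3G 2P; the new quay: 2G 1P)
7. 1 guard and 1 prisoner → the new quay.  (the old quay: 2G 1P; the new quay: 3G 2P)
8. 1 prisoner ← the old quay.  (the old quay: 2G 2P; the new quay: 3G 1P)
9. 2 prisoners → the new quay.  (the old quay: 2G 0P; the new quay: 3G 3P)
10. 1 prisoner ← the old quay.  (the old quay: 2G 1P; the new quay: 3G 2P)
11. 1 guard and 1 prisoner → the new quay.  (the old quay: 1G 0P; the new quay: 4G 3P)
12. 1 prisoner ← the old quay.  (the old quay: 1G 1P; the new quay: 4G 2P)
13. 1 guard and 1 prisoner → the new quay.  (the old quay: 0G 0P; the new quay: 5G 3P)

13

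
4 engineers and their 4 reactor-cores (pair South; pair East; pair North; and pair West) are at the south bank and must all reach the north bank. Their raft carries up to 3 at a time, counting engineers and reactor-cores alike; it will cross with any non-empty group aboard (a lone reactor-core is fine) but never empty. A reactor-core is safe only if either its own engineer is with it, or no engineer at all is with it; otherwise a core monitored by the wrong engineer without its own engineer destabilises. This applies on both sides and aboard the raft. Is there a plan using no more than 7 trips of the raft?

Counting alone: each trip to the north bank takes at most 3 across and each return brings at least 1 back, so after t trips out (and t−1 returns) at most 3t − (t−1) of the 8 are across; that first reaches 8 at t = 4, so at least 7 crossings are needed.
The safety rule pushes this higher. Following every safe sequence of crossings, the most of the 8 that can be at the north bank as the raft arrives there on crossing 7 is 7 — never all 8.
So the move cannot be finished within 7 crossings. (The shortest complete plan takes 9:)
1. engineer South and reactor-core South cross → the north bank.
2. engineer South crosses ← the south bank.
3. engineer East, engineer South, and reactor-core East cross → the north bank.
4. engineer South and reactor-core South cross ← the south bank.
5. engineer North, engineer South, and engineer West cross → the north bank.
6. reactor-core East crosses ← the south bank.
7. reactor-core East and reactor-core South cross → the north bank.
8. reactor-core South crosses ← the south bank.
9. reactor-core North, reactor-core South, and reactor-core West cross → the north bank.

No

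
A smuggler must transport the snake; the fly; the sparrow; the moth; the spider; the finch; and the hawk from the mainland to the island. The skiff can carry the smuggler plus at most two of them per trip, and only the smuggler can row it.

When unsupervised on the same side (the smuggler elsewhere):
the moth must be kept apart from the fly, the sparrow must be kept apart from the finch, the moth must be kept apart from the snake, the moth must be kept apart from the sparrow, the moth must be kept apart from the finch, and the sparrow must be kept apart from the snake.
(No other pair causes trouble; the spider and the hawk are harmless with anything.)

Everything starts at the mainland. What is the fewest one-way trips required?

Counting alone: the smuggler can take at most 2 across per trip to the island, so moving all 7 needs at least 4 loaded trips out, with a return between consecutive ones — at least 7 crossings.
The safety rule pushes this higher. Following every safe sequence of crossings, the most of the 7 that can be at the island as the skiff arrives there on crossings 7, 9 is 5, 6 respectively — never all 7.
So no plan with fewer than 11 crossings exists, and this one achieves 11:
1. Smuggler goes to the island with the moth and the sparrow.  [the mainland: the finch, the fly, the hawk, the snake, the spider | the island: the moth, the sparrow]
2. Smuggler goes back to the mainland with the sparrow.  [the mainland: the finch, the fly, the hawk, the snake, the sparrow, the spider | the island: the moth]
3. Smuggler goes to the island with the finch and the snake.  [the mainland: the fly, the hawk, the sparrow, the spider | the island: the finch, the moth, the snake]
4. Smuggler goes back to the mainland with the moth.  [the mainland: the fly, the hawk, the moth, the sparrow, the spider | the island: the finch, the snake]
5. Smuggler goes to the island with the fly and the sparrow.  [the mainland: the hawk, the moth, the spider | the island: the finch, the fly, the snake, the sparrow]
6. Smuggler goes back to the mainland with the sparrow.  [the mainland: the hawk, the moth, the sparrow, the spider | the island: the finch, the fly, the snake]
7. Smuggler goes to the island with the sparrow and the spider.  [the mainland: the hawk, the moth | the island: the finch, the fly, the snake, the sparrow, the spider]
8. Smuggler goes back to the mainland with the sparrow.  [the mainland: the hawk, the moth, the sparrow | the island: the finch, the fly, the snake, the spider]
9. Smuggler goes to the island with the hawk and the sparrow.  [the mainland: the moth | the island: the finch, the fly, the hawk, the snake, the sparrow, the spider]
10. Smuggler goes back to the mainland with the sparrow.  [the mainland: the moth, the sparrow | the island: the finch, the fly, the hawk, the snake, the spider]
11. Smuggler goes to the island with the moth and the sparrow.  [the mainland: — | the island: the finch, the fly, the hawk, the moth, the snake, the sparrow, the spider]

11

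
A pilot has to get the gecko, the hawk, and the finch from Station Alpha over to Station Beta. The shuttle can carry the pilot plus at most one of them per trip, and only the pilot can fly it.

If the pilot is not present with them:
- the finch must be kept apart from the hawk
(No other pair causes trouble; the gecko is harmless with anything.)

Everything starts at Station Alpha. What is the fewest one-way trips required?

Counting alone: the pilot can take at most 1 across per trip to Station Beta, so moving all 3 needs at least 3 loaded trips out, with a return between consecutive ones — at least 5 crossings.
The plan below uses exactly 5 crossings, so it is optimal:
1. Pilot goes to Station Beta with the hawk.
2. Pilot goes back to Station Alpha alone.
3. Pilot goes to Station Beta with the gecko.
4. Pilot goes back to Station Alpha alone.
5. Pilot goes to Station Beta with the finch.

5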